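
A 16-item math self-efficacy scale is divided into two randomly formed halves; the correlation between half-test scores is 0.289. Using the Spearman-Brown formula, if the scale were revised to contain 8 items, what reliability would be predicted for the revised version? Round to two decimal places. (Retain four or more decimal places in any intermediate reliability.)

0.29

First correct the split-half correlation to full-test reliability: r_full = 2 × 0.289 / (1 + 0.289) ≈ 0.4484
Then adjust to 8 items: n = 8/16 = 0.5000
r_new = n·r_full / (1 + (n − 1)·r_full) = 0.2242 / 0.7758 ≈ 0.2890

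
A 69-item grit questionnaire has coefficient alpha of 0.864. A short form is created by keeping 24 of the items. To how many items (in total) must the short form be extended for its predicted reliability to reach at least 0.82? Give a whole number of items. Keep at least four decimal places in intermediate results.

Short-form reliability: n = 24/69 = 0.3478; r_24 = n·r/(1+(n−1)r) ≈ 0.6884
Then solve for n' with r_old = 0.6884, r_target = 0.82: n' = 0.82(1 − 0.6884)/[0.6884(1 − 0.82)] = 2.0620
Total items = 2.0620 × 24 = 49.49, rounded up to 50.

50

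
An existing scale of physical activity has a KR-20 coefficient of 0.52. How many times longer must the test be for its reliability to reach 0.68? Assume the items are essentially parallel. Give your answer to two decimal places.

n = [0.68 × 0.48] / [0.52 × 0.32]
  = 0.3264 / 0.1664 = 1.9615

1.96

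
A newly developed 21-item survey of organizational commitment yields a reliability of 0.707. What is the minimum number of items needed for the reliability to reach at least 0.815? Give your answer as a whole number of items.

39

Rearranging the Spearman-Brown formula for n,
n = r_target (1 − r_old) / [ r_old (1 − r_target) ]
n = 0.815 × (1 − 0.707) / [ 0.707 × (1 − 0.815) ]
n = 0.238795 / 0.130795 ≈ 1.8257
Items needed = n × 21 = 1.8257 × 21 ≈ 38.34 → round up to 39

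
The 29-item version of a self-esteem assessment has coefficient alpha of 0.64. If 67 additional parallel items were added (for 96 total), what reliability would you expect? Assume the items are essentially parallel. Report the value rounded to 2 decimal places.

n = 96/29 = 3.3103
By Spearman-Brown, r_new = n r / (1 + (n − 1) r).
r_new = (3.3103 × 0.64) / (1 + (3.3103 − 1) × 0.64)
     = 2.1186 / 2.4786 = 0.8548

0.85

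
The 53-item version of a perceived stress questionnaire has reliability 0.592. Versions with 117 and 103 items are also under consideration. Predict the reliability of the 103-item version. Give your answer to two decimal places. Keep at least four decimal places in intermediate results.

The 117-item form is not needed; work directly from the 53-item form with n = 103/53 = 1.9434.
r_{103} = n·r / (1 + (n − 1)·r) = 1.1505 / 1.5585 ≈ 0.7382

0.74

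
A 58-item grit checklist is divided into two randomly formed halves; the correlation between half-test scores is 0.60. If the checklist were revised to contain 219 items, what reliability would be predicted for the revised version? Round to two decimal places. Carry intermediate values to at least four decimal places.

First correct the split-half correlation to full-test reliability: r_full = 2 × 0.60 / (1 + 0.60) ≈ 0.7500
Length factor from 58 to 219 items: n = 219/58 = 3.7759
r_new = n·r_full / (1 + (n − 1)·r_full) = 2.8319 / 3.0819 ≈ 0.9189

0.92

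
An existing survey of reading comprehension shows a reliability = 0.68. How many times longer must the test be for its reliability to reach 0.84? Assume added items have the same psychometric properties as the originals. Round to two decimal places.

n = 0.84 × (1 − 0.68) / [ 0.68 × (1 − 0.84) ]
  = 0.2688 / 0.1088 = 2.4706

2.47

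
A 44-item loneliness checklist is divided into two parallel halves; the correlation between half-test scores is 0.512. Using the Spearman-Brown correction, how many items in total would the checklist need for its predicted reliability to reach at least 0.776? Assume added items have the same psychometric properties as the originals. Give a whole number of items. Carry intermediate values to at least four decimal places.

r_full = 2(0.512)/(1 + 0.512) = 0.6772
Solve Spearman-Brown for n: n = 0.776(1 − 0.6772) / [0.6772(1 − 0.776)] = 1.6513
Required items = 1.6513 × 44 = 72.66, so 73 items.

73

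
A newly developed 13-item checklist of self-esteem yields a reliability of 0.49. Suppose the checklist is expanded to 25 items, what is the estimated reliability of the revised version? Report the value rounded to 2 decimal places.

Length ratio n = 25/13 = 1.9231
By Spearman-Brown, r_new = n r / (1 + (n − 1) r).
r_new = (1.9231 × 0.49) / (1 + (1.9231 − 1) × 0.49)
r_new = 0.9423 / 1.4523 ≈ 0.6488

0.65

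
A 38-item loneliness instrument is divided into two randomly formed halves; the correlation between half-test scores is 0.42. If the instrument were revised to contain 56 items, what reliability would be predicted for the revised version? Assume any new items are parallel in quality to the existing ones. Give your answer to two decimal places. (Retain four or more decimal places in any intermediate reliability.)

Full-test reliability from the split-half r: r_full = 2(0.42)/(1 + 0.42) = 0.5915
Length factor from 38 to 56 items: n = 56/38 = 1.4737
r_new = n·r_full / (1 + (n − 1)·r_full) = 0.8717 / 1.2802 ≈ 0.6809

0.68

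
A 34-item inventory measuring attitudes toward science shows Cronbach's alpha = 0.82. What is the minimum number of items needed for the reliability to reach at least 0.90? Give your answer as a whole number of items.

68

Rearranging the Spearman-Brown formula for n,
n = r*(1 − r) / [ r (1 − r*) ]
n = 0.90 × (1 − 0.82) / [ 0.82 × (1 − 0.90) ]
n = 0.1620 / 0.0820 ≈ 1.9756
Items needed = n × 34 = 1.9756 × 34 ≈ 67.17 → round up to 68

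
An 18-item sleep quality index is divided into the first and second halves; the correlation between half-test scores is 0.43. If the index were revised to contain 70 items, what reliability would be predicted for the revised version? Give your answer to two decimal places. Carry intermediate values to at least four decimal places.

Spearman-Brown correction (n = 2): r_full = 2·0.43/(1 + 0.43) = 0.6014
Length factor from 18 to 70 items: n = 70/18 = 3.8889
r_new = n·r_full / (1 + (n − 1)·r_full) = 2.3388 / 2.7374 ≈ 0.8544

0.85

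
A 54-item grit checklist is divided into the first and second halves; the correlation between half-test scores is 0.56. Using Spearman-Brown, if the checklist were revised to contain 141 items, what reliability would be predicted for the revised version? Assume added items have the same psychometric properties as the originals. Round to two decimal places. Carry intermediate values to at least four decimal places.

Spearman-Brown correction (n = 2): r_full = 2·0.56/(1 + 0.56) = 0.7179
Length factor from 54 to 141 items: n = 141/54 = 2.6111
r_new = n·r_full / (1 + (n − 1)·r_full) = 1.8745 / 2.1566 ≈ 0.8692

0.87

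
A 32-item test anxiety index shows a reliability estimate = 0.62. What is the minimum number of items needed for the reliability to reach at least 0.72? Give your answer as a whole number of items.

n = [0.72 × 0.38] / [0.62 × 0.28]
  = 0.2736 / 0.1736 = 1.5760
So the test needs 1.5760 × 32 ≈ 50.43 items; rounding up, 51.

51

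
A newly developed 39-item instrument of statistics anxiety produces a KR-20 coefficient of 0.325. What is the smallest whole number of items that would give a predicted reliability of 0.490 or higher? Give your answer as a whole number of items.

Rearranging the Spearman-Brown formula for n,
n = r*(1 − r) / [ r (1 − r*) ]
n = 0.490 × (1 − 0.325) / [ 0.325 × (1 − 0.490) ]
  = 0.330750 / 0.165750 = 1.9955
Items needed = n × 39 = 1.9955 × 39 ≈ 77.82 → round up to 78

78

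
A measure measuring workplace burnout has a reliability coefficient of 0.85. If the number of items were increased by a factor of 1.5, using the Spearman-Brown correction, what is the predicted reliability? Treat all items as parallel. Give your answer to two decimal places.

Apply the Spearman-Brown prophecy formula, r' = nr / [1 + (n − 1)r]:
r_new = 1.5·0.85 / [1 + (1.5 − 1)·0.85]
     = 1.2750 / 1.4250 = 0.8947

0.89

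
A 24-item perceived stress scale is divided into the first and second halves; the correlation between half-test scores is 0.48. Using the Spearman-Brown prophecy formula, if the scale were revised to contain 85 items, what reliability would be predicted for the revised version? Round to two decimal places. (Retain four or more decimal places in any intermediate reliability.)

0.87

Spearman-Brown correction (n = 2): r_full = 2·0.48/(1 + 0.48) = 0.6486
Then adjust to 85 items: n = 85/24 = 3.5417
r_new = n·r_full / (1 + (n − 1)·r_full) = 2.2971 / 2.6485 ≈ 0.8673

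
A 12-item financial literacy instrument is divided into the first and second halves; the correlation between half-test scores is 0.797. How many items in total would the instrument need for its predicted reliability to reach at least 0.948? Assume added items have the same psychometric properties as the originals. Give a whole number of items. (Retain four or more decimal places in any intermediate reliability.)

r_full = 2(0.797)/(1 + 0.797) = 0.8870
Solve Spearman-Brown for n: n = 0.948(1 − 0.8870) / [0.8870(1 − 0.948)] = 2.3225
Items = 2.3225 × 12 ≈ 27.87 → 28

28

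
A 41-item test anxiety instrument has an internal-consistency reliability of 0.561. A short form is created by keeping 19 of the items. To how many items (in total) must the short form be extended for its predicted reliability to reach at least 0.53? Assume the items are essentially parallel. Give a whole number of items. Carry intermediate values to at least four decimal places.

First, r for the 19-item form: n = 19/41 = 0.4634, so r_19 = 0.4634·0.561/(1 + (0.4634 − 1)·0.561) = 0.3719
Length factor from the short form to reach 0.53: n' = 0.53(1 − 0.3719) / [0.3719(1 − 0.53)] ≈ 1.9045
Items = 1.9045 × 19 ≈ 36.19 → 37

37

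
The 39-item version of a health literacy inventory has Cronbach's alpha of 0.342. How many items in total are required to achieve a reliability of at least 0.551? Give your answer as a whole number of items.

93

Rearranging the Spearman-Brown formula for n,
n = r*(1 − r) / [ r (1 − r*) ]
n = 0.551(1 − 0.342) / [0.342(1 − 0.551)]
  = 0.362558 / 0.153558 = 2.3610
So the test needs 2.3610 × 39 ≈ 92.08 items; rounding up, 93.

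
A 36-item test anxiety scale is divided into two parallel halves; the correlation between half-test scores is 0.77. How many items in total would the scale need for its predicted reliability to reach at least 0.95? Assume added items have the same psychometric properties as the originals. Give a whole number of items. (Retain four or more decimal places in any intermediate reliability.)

103

r_full = 2(0.77)/(1 + 0.77) = 0.8701
Solve Spearman-Brown for n: n = 0.95(1 − 0.8701) / [0.8701(1 − 0.95)] = 2.8366
Items = 2.8366 × 36 ≈ 102.12 → 103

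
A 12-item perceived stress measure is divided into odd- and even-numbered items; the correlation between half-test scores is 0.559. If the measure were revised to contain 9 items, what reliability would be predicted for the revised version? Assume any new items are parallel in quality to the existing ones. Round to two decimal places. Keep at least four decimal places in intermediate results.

Spearman-Brown correction (n = 2): r_full = 2·0.559/(1 + 0.559) = 0.7171
Then adjust to 9 items: n = 9/12 = 0.7500
r_new = n·r_full / (1 + (n − 1)·r_full) = 0.5378 / 0.8207 ≈ 0.6553

0.66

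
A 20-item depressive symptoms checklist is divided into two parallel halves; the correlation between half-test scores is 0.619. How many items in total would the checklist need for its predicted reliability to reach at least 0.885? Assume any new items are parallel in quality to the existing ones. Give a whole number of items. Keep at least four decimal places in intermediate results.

48

Corrected full-test reliability: r_full = 2 × 0.619 / (1 + 0.619) ≈ 0.7647
Solve Spearman-Brown for n: n = 0.885(1 − 0.7647) / [0.7647(1 − 0.885)] = 2.3680
Required items = 2.3680 × 20 = 47.36, so 48 items.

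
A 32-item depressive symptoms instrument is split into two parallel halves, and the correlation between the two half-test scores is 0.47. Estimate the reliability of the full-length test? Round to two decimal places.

0.64

Each half is half the length of the full test, so the full test is n = 2 times a half.
r_full = 2r_hh / (1 + r_hh) = 2 × 0.47 / (1 + 0.47)
r_full = 0.9400 / 1.4700 ≈ 0.6395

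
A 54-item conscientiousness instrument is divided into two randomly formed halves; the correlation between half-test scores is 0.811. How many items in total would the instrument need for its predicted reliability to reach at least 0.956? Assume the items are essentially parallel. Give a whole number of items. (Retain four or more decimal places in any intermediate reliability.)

137

Corrected full-test reliability: r_full = 2 × 0.811 / (1 + 0.811) ≈ 0.8956
n = r_tgt(1 − r_full) / [r_full(1 − r_tgt)] = 0.956 × 0.1044 / (0.8956 × 0.044) ≈ 2.5327
Items = 2.5327 × 54 ≈ 136.77 → 137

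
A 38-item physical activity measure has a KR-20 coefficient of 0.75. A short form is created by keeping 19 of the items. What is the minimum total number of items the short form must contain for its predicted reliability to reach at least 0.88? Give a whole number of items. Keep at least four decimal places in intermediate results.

First, r for the 19-item form: n = 19/38 = 0.5000, so r_19 = 0.5000·0.75/(1 + (0.5000 − 1)·0.75) = 0.6000
Length factor from the short form to reach 0.88: n' = 0.88(1 − 0.6000) / [0.6000(1 − 0.88)] ≈ 4.8889
Total items = 4.8889 × 19 = 92.89, rounded up to 93.

93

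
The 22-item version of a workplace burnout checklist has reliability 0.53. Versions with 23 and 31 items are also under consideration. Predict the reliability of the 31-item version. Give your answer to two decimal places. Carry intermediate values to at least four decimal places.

Only the ratio of lengths matters: n = 31/22 = 1.4091
r_{31} = n·r / (1 + (n − 1)·r) = 0.7468 / 1.2168 ≈ 0.6137

0.61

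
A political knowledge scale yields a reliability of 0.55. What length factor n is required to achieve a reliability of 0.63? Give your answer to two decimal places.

Rearranging the Spearman-Brown formula for n,
n = r_target (1 − r_old) / [ r_old (1 − r_target) ]
n = [0.63 × 0.45] / [0.55 × 0.37]
  = 0.2835 / 0.2035 = 1.3931

1.39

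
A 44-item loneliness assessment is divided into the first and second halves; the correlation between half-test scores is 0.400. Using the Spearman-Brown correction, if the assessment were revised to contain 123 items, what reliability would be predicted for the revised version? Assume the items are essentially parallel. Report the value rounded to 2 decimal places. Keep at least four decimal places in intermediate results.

0.79

Spearman-Brown correction (n = 2): r_full = 2·0.400/(1 + 0.400) = 0.5714
Length factor from 44 to 123 items: n = 123/44 = 2.7955
r_new = n·r_full / (1 + (n − 1)·r_full) = 1.5973 / 2.0259 ≈ 0.7884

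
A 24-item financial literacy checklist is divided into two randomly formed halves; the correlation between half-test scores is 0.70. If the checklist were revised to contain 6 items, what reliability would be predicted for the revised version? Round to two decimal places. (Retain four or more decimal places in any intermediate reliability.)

0.54

First correct the split-half correlation to full-test reliability: r_full = 2 × 0.70 / (1 + 0.70) ≈ 0.8235
Then adjust to 6 items: n = 6/24 = 0.2500
r_new = n·r_full / (1 + (n − 1)·r_full) = 0.2059 / 0.3824 ≈ 0.5384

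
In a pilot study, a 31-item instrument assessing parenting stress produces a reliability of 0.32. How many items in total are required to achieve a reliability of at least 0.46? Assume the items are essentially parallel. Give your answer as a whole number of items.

57

Rearranging the Spearman-Brown formula for n,
n = r*(1 − r) / [ r (1 − r*) ]
n = [0.46 × 0.68] / [0.32 × 0.54]
n = 0.3128 / 0.1728 ≈ 1.8102
1.8102 × 31 = 56.12 → 57 items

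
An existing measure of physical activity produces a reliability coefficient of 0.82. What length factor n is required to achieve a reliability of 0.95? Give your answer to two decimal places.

4.17

Spearman-Brown solved for the length factor n:
n = r*(1 − r) / [ r (1 − r*) ]
n = [0.95 × 0.18] / [0.82 × 0.05]
  = 0.1710 / 0.0410 = 4.1707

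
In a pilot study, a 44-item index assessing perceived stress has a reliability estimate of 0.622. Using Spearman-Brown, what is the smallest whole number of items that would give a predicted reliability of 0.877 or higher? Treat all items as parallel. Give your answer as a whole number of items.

n = 0.877 × (1 − 0.622) / [ 0.622 × (1 − 0.877) ]
n = 0.331506 / 0.076506 ≈ 4.3331
Items needed = n × 44 = 4.3331 × 44 ≈ 190.66 → round up to 191

191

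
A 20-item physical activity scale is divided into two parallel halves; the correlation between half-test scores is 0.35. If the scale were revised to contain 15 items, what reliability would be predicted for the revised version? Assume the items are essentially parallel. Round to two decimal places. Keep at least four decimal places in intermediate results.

Spearman-Brown correction (n = 2): r_full = 2·0.35/(1 + 0.35) = 0.5185
Then adjust to 15 items: n = 15/20 = 0.7500
r_new = n·r_full / (1 + (n − 1)·r_full) = 0.3889 / 0.8704 ≈ 0.4468

0.45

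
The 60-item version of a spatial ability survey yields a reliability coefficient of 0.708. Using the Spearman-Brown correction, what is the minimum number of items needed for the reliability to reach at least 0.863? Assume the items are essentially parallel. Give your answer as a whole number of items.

156

Spearman-Brown solved for the length factor n:
n = r*(1 − r) / [ r (1 − r*) ]
n = [0.863 × 0.292] / [0.708 × 0.137]
  = 0.251996 / 0.096996 = 2.5980
Items needed = n × 60 = 2.5980 × 60 ≈ 155.88 → round up to 156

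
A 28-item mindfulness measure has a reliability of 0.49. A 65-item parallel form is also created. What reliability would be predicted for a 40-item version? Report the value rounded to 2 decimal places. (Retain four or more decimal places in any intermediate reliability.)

The 65-item form is not needed; work directly from the 28-item form with n = 40/28 = 1.4286.
r_{40} = n·r / (1 + (n − 1)·r) = 0.7000 / 1.2100 ≈ 0.5785

0.58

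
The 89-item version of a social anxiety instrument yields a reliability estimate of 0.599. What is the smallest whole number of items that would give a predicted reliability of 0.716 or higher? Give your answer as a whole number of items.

Invert Spearman-Brown to solve for n:
n = r_target (1 − r_old) / [ r_old (1 − r_target) ]
n = 0.716 × (1 − 0.599) / [ 0.599 × (1 − 0.716) ]
  = 0.287116 / 0.170116 = 1.6878
1.6878 × 89 = 150.21 → 151 items

151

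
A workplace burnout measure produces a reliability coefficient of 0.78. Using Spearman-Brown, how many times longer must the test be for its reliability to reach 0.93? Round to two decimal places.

n = [0.93 × 0.22] / [0.78 × 0.07]
n = 0.2046 / 0.0546 ≈ 3.7473

3.75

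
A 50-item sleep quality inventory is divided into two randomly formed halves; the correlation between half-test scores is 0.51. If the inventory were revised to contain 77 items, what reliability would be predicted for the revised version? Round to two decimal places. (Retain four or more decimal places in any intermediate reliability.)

Full-test reliability from the split-half r: r_full = 2(0.51)/(1 + 0.51) = 0.6755
Then adjust to 77 items: n = 77/50 = 1.5400
r_new = n·r_full / (1 + (n − 1)·r_full) = 1.0403 / 1.3648 ≈ 0.7622

0.76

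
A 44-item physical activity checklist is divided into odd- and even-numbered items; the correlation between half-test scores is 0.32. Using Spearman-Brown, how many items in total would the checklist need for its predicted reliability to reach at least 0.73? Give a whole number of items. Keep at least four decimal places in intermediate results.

r_full = 2(0.32)/(1 + 0.32) = 0.4848
n = r_tgt(1 − r_full) / [r_full(1 − r_tgt)] = 0.73 × 0.5152 / (0.4848 × 0.27) ≈ 2.8732
Items = 2.8732 × 44 ≈ 126.42 → 127

127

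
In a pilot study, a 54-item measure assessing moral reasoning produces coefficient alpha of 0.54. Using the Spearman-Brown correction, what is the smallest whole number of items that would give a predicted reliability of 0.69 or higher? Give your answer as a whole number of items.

103

n = 0.69 × (1 − 0.54) / [ 0.54 × (1 − 0.69) ]
n = 0.3174 / 0.1674 ≈ 1.8961
So the test needs 1.8961 × 54 ≈ 102.39 items; rounding up, 103.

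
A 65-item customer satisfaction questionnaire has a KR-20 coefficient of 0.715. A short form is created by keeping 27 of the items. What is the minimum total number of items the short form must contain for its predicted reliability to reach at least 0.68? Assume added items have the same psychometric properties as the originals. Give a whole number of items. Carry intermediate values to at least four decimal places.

56

Short-form reliability: n = 27/65 = 0.4154; r_27 = n·r/(1+(n−1)r) ≈ 0.5103
Then solve for n' with r_old = 0.5103, r_target = 0.68: n' = 0.68(1 − 0.5103)/[0.5103(1 − 0.68)] = 2.0392
Total items = 2.0392 × 27 = 55.06, rounded up to 56.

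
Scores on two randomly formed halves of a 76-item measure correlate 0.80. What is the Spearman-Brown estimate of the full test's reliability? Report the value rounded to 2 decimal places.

Apply the Spearman-Brown correction with n = 2:
r_full = 2r_hh / (1 + r_hh) = 2 × 0.80 / (1 + 0.80)
       = 1.6000 / 1.8000 = 0.8889

0.89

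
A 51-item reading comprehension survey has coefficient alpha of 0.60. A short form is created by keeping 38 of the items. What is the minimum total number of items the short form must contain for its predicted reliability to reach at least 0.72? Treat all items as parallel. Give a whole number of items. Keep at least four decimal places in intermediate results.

88

First, r for the 38-item form: n = 38/51 = 0.7451, so r_38 = 0.7451·0.60/(1 + (0.7451 − 1)·0.60) = 0.5278
Length factor from the short form to reach 0.72: n' = 0.72(1 − 0.5278) / [0.5278(1 − 0.72)] ≈ 2.3005
Items = 2.3005 × 38 ≈ 87.42 → 88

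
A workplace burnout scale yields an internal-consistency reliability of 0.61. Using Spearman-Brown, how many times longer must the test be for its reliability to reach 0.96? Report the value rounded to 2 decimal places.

n = 0.96 × (1 − 0.61) / [ 0.61 × (1 − 0.96) ]
  = 0.3744 / 0.0244 = 15.3443

15.34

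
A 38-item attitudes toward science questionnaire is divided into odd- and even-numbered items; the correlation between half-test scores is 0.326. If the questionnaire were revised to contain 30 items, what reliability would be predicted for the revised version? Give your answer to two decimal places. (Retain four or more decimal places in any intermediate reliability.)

Spearman-Brown correction (n = 2): r_full = 2·0.326/(1 + 0.326) = 0.4917
Then adjust to 30 items: n = 30/38 = 0.7895
r_new = n·r_full / (1 + (n − 1)·r_full) = 0.3882 / 0.8965 ≈ 0.4330

0.43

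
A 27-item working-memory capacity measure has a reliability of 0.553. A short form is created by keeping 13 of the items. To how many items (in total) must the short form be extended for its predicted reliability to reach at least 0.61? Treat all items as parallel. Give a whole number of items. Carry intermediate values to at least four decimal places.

Short-form reliability: n = 13/27 = 0.4815; r_13 = n·r/(1+(n−1)r) ≈ 0.3733
Then solve for n' with r_old = 0.3733, r_target = 0.61: n' = 0.61(1 − 0.3733)/[0.3733(1 − 0.61)] = 2.6258
Items = 2.6258 × 13 ≈ 34.14 → 35

35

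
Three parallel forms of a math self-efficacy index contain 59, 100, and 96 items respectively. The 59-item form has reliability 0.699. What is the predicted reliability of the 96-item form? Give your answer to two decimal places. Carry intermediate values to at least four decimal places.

The 100-item form is not needed; work directly from the 59-item form with n = 96/59 = 1.6271.
r_{96} = n·r / (1 + (n − 1)·r) = 1.1373 / 1.4383 ≈ 0.7907

0.79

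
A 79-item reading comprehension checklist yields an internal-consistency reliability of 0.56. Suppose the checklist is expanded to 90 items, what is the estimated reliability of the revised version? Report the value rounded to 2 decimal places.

0.59

Length ratio n = 90/79 = 1.1392
r_new = 1.1392·0.56 / [1 + (1.1392 − 1)·0.56]
     = 0.6380 / 1.0780 = 0.5918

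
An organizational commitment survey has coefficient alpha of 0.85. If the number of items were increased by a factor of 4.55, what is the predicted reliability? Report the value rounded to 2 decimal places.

0.96

r_new = 4.55·0.85 / [1 + (4.55 − 1)·0.85]
     = 3.8675 / 4.0175 = 0.9627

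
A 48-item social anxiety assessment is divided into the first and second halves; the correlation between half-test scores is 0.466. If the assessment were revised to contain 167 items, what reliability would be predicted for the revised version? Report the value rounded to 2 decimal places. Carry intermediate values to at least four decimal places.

Spearman-Brown correction (n = 2): r_full = 2·0.466/(1 + 0.466) = 0.6357
Then adjust to 167 items: n = 167/48 = 3.4792
r_new = n·r_full / (1 + (n − 1)·r_full) = 2.2117 / 2.5760 ≈ 0.8586

0.86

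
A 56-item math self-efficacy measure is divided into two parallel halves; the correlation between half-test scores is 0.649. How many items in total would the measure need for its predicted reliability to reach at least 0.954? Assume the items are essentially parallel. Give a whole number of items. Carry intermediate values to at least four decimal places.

315

r_full = 2(0.649)/(1 + 0.649) = 0.7871
Solve Spearman-Brown for n: n = 0.954(1 − 0.7871) / [0.7871(1 − 0.954)] = 5.6097
Required items = 5.6097 × 56 = 314.14, so 315 items.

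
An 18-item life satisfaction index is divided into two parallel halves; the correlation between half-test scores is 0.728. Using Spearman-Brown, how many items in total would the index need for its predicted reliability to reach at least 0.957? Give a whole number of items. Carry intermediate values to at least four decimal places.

r_full = 2(0.728)/(1 + 0.728) = 0.8426
Solve Spearman-Brown for n: n = 0.957(1 − 0.8426) / [0.8426(1 − 0.957)] = 4.1574
Required items = 4.1574 × 18 = 74.83, so 75 items.

75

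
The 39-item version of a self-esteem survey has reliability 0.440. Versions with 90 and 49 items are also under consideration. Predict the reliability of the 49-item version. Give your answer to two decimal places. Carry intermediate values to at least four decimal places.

0.50

Only the ratio of lengths matters: n = 49/39 = 1.2564
r_{49} = n·r / (1 + (n − 1)·r) = 0.5528 / 1.1128 ≈ 0.4968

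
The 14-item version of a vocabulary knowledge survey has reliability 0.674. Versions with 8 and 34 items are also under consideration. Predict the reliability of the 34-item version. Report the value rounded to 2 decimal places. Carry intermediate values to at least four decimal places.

0.83

The 8-item form is not needed; work directly from the 14-item form with n = 34/14 = 2.4286.
r_{34} = n·r / (1 + (n − 1)·r) = 1.6369 / 1.9629 ≈ 0.8339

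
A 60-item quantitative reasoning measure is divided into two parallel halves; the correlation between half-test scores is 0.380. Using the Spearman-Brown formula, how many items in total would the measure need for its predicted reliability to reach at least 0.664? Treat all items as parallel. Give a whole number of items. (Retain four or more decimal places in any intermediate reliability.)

r_full = 2(0.380)/(1 + 0.380) = 0.5507
n = r_tgt(1 − r_full) / [r_full(1 − r_tgt)] = 0.664 × 0.4493 / (0.5507 × 0.336) ≈ 1.6123
Items = 1.6123 × 60 ≈ 96.74 → 97

97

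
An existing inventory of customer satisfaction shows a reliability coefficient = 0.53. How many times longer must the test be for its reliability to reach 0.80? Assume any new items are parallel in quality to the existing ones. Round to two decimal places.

n = 0.80 × (1 − 0.53) / [ 0.53 × (1 − 0.80) ]
  = 0.3760 / 0.1060 = 3.5472

3.55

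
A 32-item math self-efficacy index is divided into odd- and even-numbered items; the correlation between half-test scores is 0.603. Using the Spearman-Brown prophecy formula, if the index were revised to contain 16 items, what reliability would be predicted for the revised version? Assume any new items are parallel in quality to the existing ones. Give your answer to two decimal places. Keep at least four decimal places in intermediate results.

Full-test reliability from the split-half r: r_full = 2(0.603)/(1 + 0.603) = 0.7523
Length factor from 32 to 16 items: n = 16/32 = 0.5000
r_new = n·r_full / (1 + (n − 1)·r_full) = 0.3761 / 0.6239 ≈ 0.6028

0.60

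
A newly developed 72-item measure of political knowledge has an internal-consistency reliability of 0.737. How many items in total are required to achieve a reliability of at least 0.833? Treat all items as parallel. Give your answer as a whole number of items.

129

Spearman-Brown solved for the length factor n:
n = r*(1 − r) / [ r (1 − r*) ]
n = 0.833 × (1 − 0.737) / [ 0.737 × (1 − 0.833) ]
  = 0.219079 / 0.123079 = 1.7800
So the test needs 1.7800 × 72 ≈ 128.16 items; rounding up, 129.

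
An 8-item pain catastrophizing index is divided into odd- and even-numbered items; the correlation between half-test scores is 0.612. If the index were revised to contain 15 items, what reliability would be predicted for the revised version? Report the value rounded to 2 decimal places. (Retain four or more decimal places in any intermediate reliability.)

Spearman-Brown correction (n = 2): r_full = 2·0.612/(1 + 0.612) = 0.7593
Then adjust to 15 items: n = 15/8 = 1.8750
r_new = n·r_full / (1 + (n − 1)·r_full) = 1.4237 / 1.6644 ≈ 0.8554

0.86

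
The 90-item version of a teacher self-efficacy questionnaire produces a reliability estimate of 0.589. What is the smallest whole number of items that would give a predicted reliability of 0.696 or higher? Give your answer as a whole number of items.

Rearranging the Spearman-Brown formula for n,
n = r_target (1 − r_old) / [ r_old (1 − r_target) ]
n = 0.696(1 − 0.589) / [0.589(1 − 0.696)]
  = 0.286056 / 0.179056 = 1.5976
So the test needs 1.5976 × 90 ≈ 143.78 items; rounding up, 144.

144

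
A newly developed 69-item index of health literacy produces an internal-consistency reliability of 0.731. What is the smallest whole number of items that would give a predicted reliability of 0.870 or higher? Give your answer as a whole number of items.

n = 0.870 × (1 − 0.731) / [ 0.731 × (1 − 0.870) ]
  = 0.234030 / 0.095030 = 2.4627
Items needed = n × 69 = 2.4627 × 69 ≈ 169.93 → round up to 170

170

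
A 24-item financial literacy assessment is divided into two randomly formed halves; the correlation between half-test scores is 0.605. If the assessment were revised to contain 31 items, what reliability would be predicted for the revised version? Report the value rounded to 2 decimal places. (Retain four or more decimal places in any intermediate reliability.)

Spearman-Brown correction (n = 2): r_full = 2·0.605/(1 + 0.605) = 0.7539
Then adjust to 31 items: n = 31/24 = 1.2917
r_new = n·r_full / (1 + (n − 1)·r_full) = 0.9738 / 1.2199 ≈ 0.7983

0.80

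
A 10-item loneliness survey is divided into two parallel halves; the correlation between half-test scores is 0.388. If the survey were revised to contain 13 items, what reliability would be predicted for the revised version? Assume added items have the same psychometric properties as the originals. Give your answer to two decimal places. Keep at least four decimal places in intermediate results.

Full-test reliability from the split-half r: r_full = 2(0.388)/(1 + 0.388) = 0.5591
Length factor from 10 to 13 items: n = 13/10 = 1.3000
r_new = n·r_full / (1 + (n − 1)·r_full) = 0.7268 / 1.1677 ≈ 0.6224

0.62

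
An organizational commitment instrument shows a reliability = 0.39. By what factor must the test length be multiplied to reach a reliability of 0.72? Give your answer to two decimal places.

4.02

n = [0.72 × 0.61] / [0.39 × 0.28]
n = 0.4392 / 0.1092 ≈ 4.0220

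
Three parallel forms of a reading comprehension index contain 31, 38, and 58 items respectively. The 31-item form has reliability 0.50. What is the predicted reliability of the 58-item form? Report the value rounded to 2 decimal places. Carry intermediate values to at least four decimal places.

0.65

Only the ratio of lengths matters: n = 58/31 = 1.8710
r_{58} = n·r / (1 + (n − 1)·r) = 0.9355 / 1.4355 ≈ 0.6517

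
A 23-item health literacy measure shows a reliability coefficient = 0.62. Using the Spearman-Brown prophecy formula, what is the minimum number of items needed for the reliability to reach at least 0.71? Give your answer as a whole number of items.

35

n = 0.71(1 − 0.62) / [0.62(1 − 0.71)]
  = 0.2698 / 0.1798 = 1.5006
So the test needs 1.5006 × 23 ≈ 34.51 items; rounding up, 35.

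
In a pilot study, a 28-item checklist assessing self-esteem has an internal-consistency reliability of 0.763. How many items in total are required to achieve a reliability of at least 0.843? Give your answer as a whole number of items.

n = 0.843(1 − 0.763) / [0.763(1 − 0.843)]
n = 0.199791 / 0.119791 ≈ 1.6678
1.6678 × 28 = 46.70 → 47 items

47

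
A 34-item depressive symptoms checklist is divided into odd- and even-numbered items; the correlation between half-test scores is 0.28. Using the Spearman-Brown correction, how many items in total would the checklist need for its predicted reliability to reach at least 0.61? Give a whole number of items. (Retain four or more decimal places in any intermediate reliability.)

r_full = 2(0.28)/(1 + 0.28) = 0.4375
Solve Spearman-Brown for n: n = 0.61(1 − 0.4375) / [0.4375(1 − 0.61)] = 2.0110
Required items = 2.0110 × 34 = 68.37, so 69 items.

69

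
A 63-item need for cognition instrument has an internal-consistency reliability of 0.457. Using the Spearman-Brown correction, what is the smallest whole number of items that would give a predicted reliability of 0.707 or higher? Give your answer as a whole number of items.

Rearranging the Spearman-Brown formula for n,
n = r*(1 − r) / [ r (1 − r*) ]
n = [0.707 × 0.543] / [0.457 × 0.293]
n = 0.383901 / 0.133901 ≈ 2.8671
So the test needs 2.8671 × 63 ≈ 180.63 items; rounding up, 181.

181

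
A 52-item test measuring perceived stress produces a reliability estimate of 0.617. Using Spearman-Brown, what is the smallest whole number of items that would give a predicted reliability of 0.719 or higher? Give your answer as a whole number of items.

83

n = 0.719 × (1 − 0.617) / [ 0.617 × (1 − 0.719) ]
n = 0.275377 / 0.173377 ≈ 1.5883
1.5883 × 52 = 82.59 → 83 items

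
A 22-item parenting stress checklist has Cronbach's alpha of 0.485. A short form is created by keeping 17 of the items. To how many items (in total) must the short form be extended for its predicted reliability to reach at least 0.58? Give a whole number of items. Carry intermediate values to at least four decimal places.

33

Short-form reliability: n = 17/22 = 0.7727; r_17 = n·r/(1+(n−1)r) ≈ 0.4212
Then solve for n' with r_old = 0.4212, r_target = 0.58: n' = 0.58(1 − 0.4212)/[0.4212(1 − 0.58)] = 1.8977
Total items = 1.8977 × 17 = 32.26, rounded up to 33.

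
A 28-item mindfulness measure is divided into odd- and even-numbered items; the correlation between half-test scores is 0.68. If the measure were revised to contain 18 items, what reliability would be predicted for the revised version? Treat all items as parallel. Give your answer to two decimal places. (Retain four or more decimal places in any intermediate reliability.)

0.73

Spearman-Brown correction (n = 2): r_full = 2·0.68/(1 + 0.68) = 0.8095
Length factor from 28 to 18 items: n = 18/28 = 0.6429
r_new = n·r_full / (1 + (n − 1)·r_full) = 0.5204 / 0.7109 ≈ 0.7320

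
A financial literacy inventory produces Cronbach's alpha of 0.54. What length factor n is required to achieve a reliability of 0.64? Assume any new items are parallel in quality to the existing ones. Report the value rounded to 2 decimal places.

1.51

n = 0.64 × (1 − 0.54) / [ 0.54 × (1 − 0.64) ]
  = 0.2944 / 0.1944 = 1.5144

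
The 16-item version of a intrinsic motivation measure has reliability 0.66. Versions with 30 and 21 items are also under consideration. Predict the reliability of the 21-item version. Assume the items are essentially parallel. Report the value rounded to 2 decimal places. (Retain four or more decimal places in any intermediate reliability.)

0.72

Only the ratio of lengths matters: n = 21/16 = 1.3125
r_{21} = n·r / (1 + (n − 1)·r) = 0.8663 / 1.2063 ≈ 0.7181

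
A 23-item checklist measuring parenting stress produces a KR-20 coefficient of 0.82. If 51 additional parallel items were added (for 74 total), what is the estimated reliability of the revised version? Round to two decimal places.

The new length is 74/23 = 3.2174 times the old.
By Spearman-Brown, r_new = n r / (1 + (n − 1) r).
r_new = 3.2174·0.82 / [1 + (3.2174 − 1)·0.82]
r_new = 2.6383 / 2.8183 ≈ 0.9361

0.94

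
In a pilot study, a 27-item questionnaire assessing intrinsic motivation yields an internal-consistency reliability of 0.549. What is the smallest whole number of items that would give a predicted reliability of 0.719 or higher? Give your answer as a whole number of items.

57

n = 0.719 × (1 − 0.549) / [ 0.549 × (1 − 0.719) ]
n = 0.324269 / 0.154269 ≈ 2.1020
Items needed = n × 27 = 2.1020 × 27 ≈ 56.75 → round up to 57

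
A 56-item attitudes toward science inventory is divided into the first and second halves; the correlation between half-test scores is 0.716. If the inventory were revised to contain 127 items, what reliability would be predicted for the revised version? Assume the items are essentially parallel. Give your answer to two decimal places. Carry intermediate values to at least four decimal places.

0.92

First correct the split-half correlation to full-test reliability: r_full = 2 × 0.716 / (1 + 0.716) ≈ 0.8345
Then adjust to 127 items: n = 127/56 = 2.2679
r_new = n·r_full / (1 + (n − 1)·r_full) = 1.8926 / 2.0581 ≈ 0.9196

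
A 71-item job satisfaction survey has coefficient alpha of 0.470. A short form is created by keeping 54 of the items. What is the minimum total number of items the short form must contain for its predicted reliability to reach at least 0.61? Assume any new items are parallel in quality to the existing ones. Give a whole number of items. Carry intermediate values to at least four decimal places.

126

Short-form reliability: n = 54/71 = 0.7606; r_54 = n·r/(1+(n−1)r) ≈ 0.4028
Length factor from the short form to reach 0.61: n' = 0.61(1 − 0.4028) / [0.4028(1 − 0.61)] ≈ 2.3190
Total items = 2.3190 × 54 = 125.23, rounded up to 126.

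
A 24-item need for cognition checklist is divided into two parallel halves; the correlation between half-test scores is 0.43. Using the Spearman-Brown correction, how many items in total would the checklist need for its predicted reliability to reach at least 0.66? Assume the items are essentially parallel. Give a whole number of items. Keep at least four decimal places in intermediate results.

Corrected full-test reliability: r_full = 2 × 0.43 / (1 + 0.43) ≈ 0.6014
Solve Spearman-Brown for n: n = 0.66(1 − 0.6014) / [0.6014(1 − 0.66)] = 1.2866
Required items = 1.2866 × 24 = 30.88, so 31 items.

31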